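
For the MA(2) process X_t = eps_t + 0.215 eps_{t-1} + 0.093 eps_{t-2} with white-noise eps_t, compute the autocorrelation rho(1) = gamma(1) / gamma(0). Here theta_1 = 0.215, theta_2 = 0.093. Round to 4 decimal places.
\rho(1) = 0.2228

For an MA(q) process with theta_0 = 1, the autocovariance is
  gamma(k) = sigma^2 * sum_{i=0..q-k} theta_i * theta_{i+k},
and rho(k) = gamma(k) / gamma(0). Sigma^2 cancels.
  numerator   = (1)*(0.215) + (0.215)*(0.093) = 0.234995.
  denominator = (1)^2 + (0.215)^2 + (0.093)^2 = 1.054874.
  rho(1) = 0.234995 / 1.054874 = 0.2228.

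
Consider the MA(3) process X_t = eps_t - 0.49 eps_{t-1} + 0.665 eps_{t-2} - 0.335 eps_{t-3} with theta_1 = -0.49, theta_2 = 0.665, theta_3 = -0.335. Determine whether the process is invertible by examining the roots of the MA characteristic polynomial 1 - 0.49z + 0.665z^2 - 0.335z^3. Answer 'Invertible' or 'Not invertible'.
\text{Invertible}

The MA(q) characteristic polynomial is P(z) = 1 - 0.49z + 0.665z^2 - 0.335z^3.
Invertibility requires all roots to lie outside the unit circle, i.e. |z| > 1 for every root.
Degree 3: look for a simple real root z0 first, then factor out (1 - z/z0) and solve the remaining quadratic.
Testing z0 = 2: P(2) = 1 + (-0.49)(2) + (0.665)(2)^2 + (-0.335)(2)^3
  = 1 + (-0.98) + (2.66) + (-2.68) = 0.  So z_0 = 2 is a root, |z_0| = 2.
Divide out the factor (1 - 0.5 z) = (1 - z/z0) (since 1/z0 = 0.5):
  P(z) = (1 - 0.5 z)(1 + (0.01) z + (0.67) z^2)
  [check: z-coef 0.01 - (0.5) = -0.49; z^2-coef 0.67 - (0.5)(0.01) = 0.665; z^3-coef -(0.5)(0.67) = -0.335.]
Remaining roots from the quadratic factor 1 + (0.01) z + (0.67) z^2:
  Set 1 + (0.01) z + (0.67) z^2 = 0, i.e. a z^2 + b z + c = 0 with a = 0.67, b = 0.01, c = 1.
  Discriminant D = b^2 - 4ac = (0.01)^2 - 4*(0.67)*1 = 0.0001 - (2.68) = -2.6799.
  D < 0, so the roots are the complex-conjugate pair z = (-b +/- i sqrt(-D)) / (2a) = -0.0075 +/- 1.2217i.
  For a conjugate pair |z|^2 = z * conj(z) = (product of roots) = c/a = 1/(0.67) = 1.492537, so |z| = sqrt(1.492537) = 1.2217 for both roots.
Moduli of all roots: 2.0000, 1.2217, 1.2217.
All moduli strictly greater than 1? Yes.
Verdict: Invertible.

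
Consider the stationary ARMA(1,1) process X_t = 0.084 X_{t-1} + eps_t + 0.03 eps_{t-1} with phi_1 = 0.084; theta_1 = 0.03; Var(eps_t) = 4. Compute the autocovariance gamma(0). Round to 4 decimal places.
\gamma(0) = 4.0524

Multiply the model equation by X_{t-k} and take expectations. With theta_0 = psi_0 = 1 and psi_j the MA(infinity) weights, this gives
  gamma(k) - sum_i phi_i gamma(k-i) = c_k,
  c_k = sigma^2 * sum_{j=k..q} theta_j psi_{j-k}   (c_k = 0 for k > q),
using gamma(-m) = gamma(m).
psi-weights needed (psi_j = theta_j + sum_i phi_i psi_{j-i}):
  psi_1 = theta_1 + phi_1 = 0.03 + (0.084) = 0.114
Right-hand sides:
  c_0 = sigma^2 (1 + theta_1 psi_1) = 4 * (1 + (0.03)(0.114)) = 4 * 1.00342 = 4.01368
  c_1 = sigma^2 theta_1 = 4 * (0.03) = 0.12
  c_2 = 0
Equations for k = 0 and k = 1 (AR order 1):
  gamma(0) = phi_1 gamma(1) + c_0
  gamma(1) = phi_1 gamma(0) + c_1
Substituting the second into the first: gamma(0) (1 - phi_1^2) = c_0 + phi_1 c_1, so
  gamma(0) = (c_0 + phi_1 c_1) / (1 - phi_1^2) = (4.01368 + (0.084)(0.12)) / (1 - (0.084)^2) = 4.02376 / 0.992944 = 4.052353.
Therefore gamma(0) = 4.0524 (to 4 decimal places).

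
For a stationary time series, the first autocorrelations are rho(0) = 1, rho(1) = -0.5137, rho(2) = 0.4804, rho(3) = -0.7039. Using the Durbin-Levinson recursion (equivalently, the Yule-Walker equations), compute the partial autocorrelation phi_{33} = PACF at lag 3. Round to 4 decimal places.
\phi_{33} = -0.5630

The PACF at lag k is phi_{kk}, the last component of the solution
to the Yule-Walker system G_k phi = r_k where
  (G_k)_{ij} = rho(|i - j|), (r_k)_i = rho(i), i,j = 1..k.
Equivalently, Durbin-Levinson gives phi_{kk} iteratively:
  phi_{11} = rho(1)
  phi_{kk} = [rho(k) - sum_{j=1..k-1} phi_{k-1,j} rho(k-j)]
            / [1 - sum_{j=1..k-1} phi_{k-1,j} rho(j)],
  phi_{k,j} = phi_{k-1,j} - phi_{kk} phi_{k-1,k-j},  j = 1..k-1.
Step k = 1:
  phi_11 = rho(1) = -0.5137.
Step k = 2:
  phi_22 = [rho(2) - phi_11 rho(1)] / [1 - phi_11 rho(1)] = [0.4804 - (-0.5137)(-0.5137)] / [1 - (-0.5137)(-0.5137)]
         = 0.21651231 / 0.73611231 = 0.294129.
  Update: phi_21 = phi_11 - phi_22 phi_11 = -0.5137 - (0.294129)(-0.5137) = -0.362606.
Step k = 3:
  phi_33 = [rho(3) - phi_21 rho(2) - phi_22 rho(1)] / [1 - phi_21 rho(1) - phi_22 rho(2)]
    numerator   = -0.7039 - (-0.362606)(0.4804) - (0.294129)(-0.5137) = -0.37860992
    denominator = 1 - (-0.362606)(-0.5137) - (0.294129)(0.4804) = 0.67242966
  phi_33 = -0.37860992 / 0.67242966 = -0.563.
Therefore phi_{33} = -0.5630.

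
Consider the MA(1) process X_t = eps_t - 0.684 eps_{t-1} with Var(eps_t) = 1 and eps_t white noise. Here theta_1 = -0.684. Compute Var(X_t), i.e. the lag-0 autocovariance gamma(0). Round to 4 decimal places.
\gamma(0) = 1.4679

For an MA(q) process X_t = eps_t + sum_i theta_i eps_{t-i} with
Var(eps_t) = sigma^2, the variance is
  gamma(0) = sigma^2 * (1 + sum_i theta_i^2).
  sum_i theta_i^2 = (-0.684)^2 = 0.467856.
  gamma(0) = 1 * (1 + 0.467856) = 1 * 1.467856 = 1.467856, which rounds to 1.4679.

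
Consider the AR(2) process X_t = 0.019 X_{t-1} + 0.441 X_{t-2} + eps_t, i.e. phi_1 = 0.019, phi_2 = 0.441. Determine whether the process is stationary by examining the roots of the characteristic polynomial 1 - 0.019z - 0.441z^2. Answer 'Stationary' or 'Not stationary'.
\text{Stationary}

The AR(p) characteristic polynomial is P(z) = 1 - 0.019z - 0.441z^2.
Stationarity requires all roots to lie outside the unit circle, i.e. |z| > 1 for every root.
Set 1 + (-0.019) z + (-0.441) z^2 = 0, i.e. a z^2 + b z + c = 0 with a = -0.441, b = -0.019, c = 1.
Discriminant D = b^2 - 4ac = (-0.019)^2 - 4*(-0.441)*1 = 0.000361 - (-1.764) = 1.764361.
D >= 0, so the roots are real: z = (-b +/- sqrt(D)) / (2a) = (0.019 +/- 1.328293) / (-0.882).
  z_1 = (0.019 + 1.328293) / (-0.882) = -1.5275,   |z_1| = 1.5275.
  z_2 = (0.019 - 1.328293) / (-0.882) = 1.4845,   |z_2| = 1.4845.
Moduli of all roots: 1.5275, 1.4845.
All moduli strictly greater than 1? Yes.
Verdict: Stationary.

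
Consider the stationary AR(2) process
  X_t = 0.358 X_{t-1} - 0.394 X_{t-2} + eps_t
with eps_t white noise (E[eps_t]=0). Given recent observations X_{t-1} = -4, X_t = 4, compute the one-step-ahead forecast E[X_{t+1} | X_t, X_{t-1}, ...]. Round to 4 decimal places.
E[X_{t+1} \mid \mathcal F_t] = 3.0080

For an AR(p) model X_t = c + sum_i phi_i X_{t-i} + eps_t, the
one-step-ahead conditional mean is
  E[X_{t+1} | X_t, ...] = c + sum_i phi_i X_{t+1-i}.
Substitute known values:
  E[X_{t+1} | ...] = (0.358) * (4) + (-0.394) * (-4)
                   = 3.0080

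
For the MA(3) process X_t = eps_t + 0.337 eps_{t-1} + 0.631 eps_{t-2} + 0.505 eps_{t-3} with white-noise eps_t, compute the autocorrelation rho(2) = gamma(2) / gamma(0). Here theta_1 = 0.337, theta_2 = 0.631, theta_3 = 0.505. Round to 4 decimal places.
\rho(2) = 0.4535

For an MA(q) process with theta_0 = 1, the autocovariance is
  gamma(k) = sigma^2 * sum_{i=0..q-k} theta_i * theta_{i+k},
and rho(k) = gamma(k) / gamma(0). Sigma^2 cancels.
  numerator   = (1)*(0.631) + (0.337)*(0.505) = 0.801185.
  denominator = (1)^2 + (0.337)^2 + (0.631)^2 + (0.505)^2 = 1.766755.
  rho(2) = 0.801185 / 1.766755 = 0.4535.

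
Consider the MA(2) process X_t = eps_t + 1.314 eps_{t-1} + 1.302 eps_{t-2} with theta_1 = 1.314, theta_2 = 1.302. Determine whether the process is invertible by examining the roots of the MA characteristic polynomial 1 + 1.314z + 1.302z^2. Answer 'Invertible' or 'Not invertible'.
\text{Not invertible}

The MA(q) characteristic polynomial is P(z) = 1 + 1.314z + 1.302z^2.
Invertibility requires all roots to lie outside the unit circle, i.e. |z| > 1 for every root.
Set 1 + (1.314) z + (1.302) z^2 = 0, i.e. a z^2 + b z + c = 0 with a = 1.302, b = 1.314, c = 1.
Discriminant D = b^2 - 4ac = (1.314)^2 - 4*(1.302)*1 = 1.726596 - (5.208) = -3.481404.
D < 0, so the roots are the complex-conjugate pair z = (-b +/- i sqrt(-D)) / (2a) = -0.5046 +/- 0.7165i.
For a conjugate pair |z|^2 = z * conj(z) = (product of roots) = c/a = 1/(1.302) = 0.768049, so |z| = sqrt(0.768049) = 0.8764 for both roots.
Moduli of all roots: 0.8764, 0.8764.
All moduli strictly greater than 1? No.
Verdict: Not invertible.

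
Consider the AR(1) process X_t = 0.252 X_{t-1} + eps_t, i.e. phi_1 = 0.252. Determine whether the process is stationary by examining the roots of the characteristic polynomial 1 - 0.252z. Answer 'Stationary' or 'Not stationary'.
\text{Stationary}

The AR(p) characteristic polynomial is P(z) = 1 - 0.252z.
Stationarity requires all roots to lie outside the unit circle, i.e. |z| > 1 for every root.
This is linear in z: 1 + (-0.252) z = 0  =>  z = -1/(-0.252) = 3.968254,  |z| = 3.968254.
Moduli of all roots: 3.9683.
All moduli strictly greater than 1? Yes.
Verdict: Stationary.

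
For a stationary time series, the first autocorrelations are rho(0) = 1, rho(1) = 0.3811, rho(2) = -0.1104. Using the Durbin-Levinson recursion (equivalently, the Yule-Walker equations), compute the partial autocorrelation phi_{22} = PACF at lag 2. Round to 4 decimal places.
\phi_{22} = -0.2991

The PACF at lag k is phi_{kk}, the last component of the solution
to the Yule-Walker system G_k phi = r_k where
  (G_k)_{ij} = rho(|i - j|), (r_k)_i = rho(i), i,j = 1..k.
Equivalently, Durbin-Levinson gives phi_{kk} iteratively:
  phi_{11} = rho(1)
  phi_{kk} = [rho(k) - sum_{j=1..k-1} phi_{k-1,j} rho(k-j)]
            / [1 - sum_{j=1..k-1} phi_{k-1,j} rho(j)],
  phi_{k,j} = phi_{k-1,j} - phi_{kk} phi_{k-1,k-j},  j = 1..k-1.
Step k = 1:
  phi_11 = rho(1) = 0.3811.
Step k = 2:
  phi_22 = [rho(2) - phi_11 rho(1)] / [1 - phi_11 rho(1)] = [-0.1104 - (0.3811)(0.3811)] / [1 - (0.3811)(0.3811)]
         = -0.25563721 / 0.85476279 = -0.2991.
Therefore phi_{22} = -0.2991.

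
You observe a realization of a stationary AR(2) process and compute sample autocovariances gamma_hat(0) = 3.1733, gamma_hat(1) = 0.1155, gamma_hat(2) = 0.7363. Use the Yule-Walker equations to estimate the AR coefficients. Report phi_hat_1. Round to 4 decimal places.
\hat\phi_{1} = 0.0280

The Yule-Walker equations for an AR(p) process read, in matrix form,
  Gamma_p phi = r_p,   with   (Gamma_p)_{ij} = gamma(|i - j|),
                       (r_p)_i = gamma(i),   i,j = 1..p.
Substitute the sample gammas (Toeplitz matrix and right-hand side of size 2):
  Gamma_p = [[3.1733, 0.1155], [0.1155, 3.1733]]
  r_p     = [0.1155, 0.7363]
Written out:
  3.1733 phi_1 + 0.1155 phi_2 = 0.1155
  0.1155 phi_1 + 3.1733 phi_2 = 0.7363
Solve by Cramer's rule:
  det = gamma(0)^2 - gamma(1)^2 = (3.1733)^2 - (0.1155)^2 = 10.06983289 - 0.01334025 = 10.05649264
  phi_hat_1 = [gamma(1) gamma(0) - gamma(1) gamma(2)] / det = [(0.1155)(3.1733) - (0.1155)(0.7363)] / 10.05649264 = 0.2814735 / 10.05649264 = 0.028
  phi_hat_2 = [gamma(0) gamma(2) - gamma(1)^2] / det = [(3.1733)(0.7363) - (0.1155)^2] / 10.05649264 = 2.32316054 / 10.05649264 = 0.231
So phi_hat = [0.0280, 0.2310].
Therefore phi_hat_1 = 0.0280.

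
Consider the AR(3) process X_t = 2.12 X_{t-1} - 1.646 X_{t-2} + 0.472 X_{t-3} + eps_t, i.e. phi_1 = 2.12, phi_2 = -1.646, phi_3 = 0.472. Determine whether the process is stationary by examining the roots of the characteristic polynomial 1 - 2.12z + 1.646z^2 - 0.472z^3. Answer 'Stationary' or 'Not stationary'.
\text{Stationary}

The AR(p) characteristic polynomial is P(z) = 1 - 2.12z + 1.646z^2 - 0.472z^3.
Stationarity requires all roots to lie outside the unit circle, i.e. |z| > 1 for every root.
Degree 3: look for a simple real root z0 first, then factor out (1 - z/z0) and solve the remaining quadratic.
Testing z0 = 1.25: P(1.25) = 1 + (-2.12)(1.25) + (1.646)(1.25)^2 + (-0.472)(1.25)^3
  = 1 + (-2.65) + (2.571875) + (-0.921875) = 0.  So z_0 = 1.25 is a root, |z_0| = 1.25.
Divide out the factor (1 - 0.8 z) = (1 - z/z0) (since 1/z0 = 0.8):
  P(z) = (1 - 0.8 z)(1 + (-1.32) z + (0.59) z^2)
  [check: z-coef -1.32 - (0.8) = -2.12; z^2-coef 0.59 - (0.8)(-1.32) = 1.646; z^3-coef -(0.8)(0.59) = -0.472.]
Remaining roots from the quadratic factor 1 + (-1.32) z + (0.59) z^2:
  Set 1 + (-1.32) z + (0.59) z^2 = 0, i.e. a z^2 + b z + c = 0 with a = 0.59, b = -1.32, c = 1.
  Discriminant D = b^2 - 4ac = (-1.32)^2 - 4*(0.59)*1 = 1.7424 - (2.36) = -0.6176.
  D < 0, so the roots are the complex-conjugate pair z = (-b +/- i sqrt(-D)) / (2a) = 1.1186 +/- 0.666i.
  For a conjugate pair |z|^2 = z * conj(z) = (product of roots) = c/a = 1/(0.59) = 1.694915, so |z| = sqrt(1.694915) = 1.3019 for both roots.
Moduli of all roots: 1.2500, 1.3019, 1.3019.
All moduli strictly greater than 1? Yes.
Verdict: Stationary.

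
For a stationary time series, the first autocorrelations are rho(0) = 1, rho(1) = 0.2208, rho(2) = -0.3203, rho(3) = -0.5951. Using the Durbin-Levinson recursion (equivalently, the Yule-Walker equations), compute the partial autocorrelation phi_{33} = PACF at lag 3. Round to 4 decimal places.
\phi_{33} = -0.5090

The PACF at lag k is phi_{kk}, the last component of the solution
to the Yule-Walker system G_k phi = r_k where
  (G_k)_{ij} = rho(|i - j|), (r_k)_i = rho(i), i,j = 1..k.
Equivalently, Durbin-Levinson gives phi_{kk} iteratively:
  phi_{11} = rho(1)
  phi_{kk} = [rho(k) - sum_{j=1..k-1} phi_{k-1,j} rho(k-j)]
            / [1 - sum_{j=1..k-1} phi_{k-1,j} rho(j)],
  phi_{k,j} = phi_{k-1,j} - phi_{kk} phi_{k-1,k-j},  j = 1..k-1.
Step k = 1:
  phi_11 = rho(1) = 0.2208.
Step k = 2:
  phi_22 = [rho(2) - phi_11 rho(1)] / [1 - phi_11 rho(1)] = [-0.3203 - (0.2208)(0.2208)] / [1 - (0.2208)(0.2208)]
         = -0.36905264 / 0.95124736 = -0.387967.
  Update: phi_21 = phi_11 - phi_22 phi_11 = 0.2208 - (-0.387967)(0.2208) = 0.306463.
Step k = 3:
  phi_33 = [rho(3) - phi_21 rho(2) - phi_22 rho(1)] / [1 - phi_21 rho(1) - phi_22 rho(2)]
    numerator   = -0.5951 - (0.306463)(-0.3203) - (-0.387967)(0.2208) = -0.41127673
    denominator = 1 - (0.306463)(0.2208) - (-0.387967)(-0.3203) = 0.80806709
  phi_33 = -0.41127673 / 0.80806709 = -0.509.
Therefore phi_{33} = -0.5090.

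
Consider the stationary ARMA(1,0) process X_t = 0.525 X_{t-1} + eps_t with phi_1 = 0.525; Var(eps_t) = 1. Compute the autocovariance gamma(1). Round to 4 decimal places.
\gamma(1) = 0.7248

Multiply the model equation by X_{t-k} and take expectations. With theta_0 = psi_0 = 1 and psi_j the MA(infinity) weights, this gives
  gamma(k) - sum_i phi_i gamma(k-i) = c_k,
  c_k = sigma^2 * sum_{j=k..q} theta_j psi_{j-k}   (c_k = 0 for k > q),
using gamma(-m) = gamma(m).
Pure AR (q = 0): c_0 = sigma^2 = 1, c_k = 0 for k >= 1.
Equations for k = 0 and k = 1 (AR order 1):
  gamma(0) = phi_1 gamma(1) + c_0
  gamma(1) = phi_1 gamma(0) + c_1
Substituting the second into the first: gamma(0) (1 - phi_1^2) = c_0 + phi_1 c_1, so
  gamma(0) = c_0 / (1 - phi_1^2) = 1 / (1 - (0.525)^2) = 1 / 0.724375 = 1.3805.
  gamma(1) = phi_1 gamma(0) = (0.525)(1.3805) = 0.724763.
Therefore gamma(1) = 0.7248 (to 4 decimal places).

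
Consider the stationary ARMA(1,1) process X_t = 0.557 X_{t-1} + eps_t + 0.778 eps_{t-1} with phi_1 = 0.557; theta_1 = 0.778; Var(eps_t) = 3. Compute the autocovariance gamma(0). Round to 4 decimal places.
\gamma(0) = 10.7516

Multiply the model equation by X_{t-k} and take expectations. With theta_0 = psi_0 = 1 and psi_j the MA(infinity) weights, this gives
  gamma(k) - sum_i phi_i gamma(k-i) = c_k,
  c_k = sigma^2 * sum_{j=k..q} theta_j psi_{j-k}   (c_k = 0 for k > q),
using gamma(-m) = gamma(m).
psi-weights needed (psi_j = theta_j + sum_i phi_i psi_{j-i}):
  psi_1 = theta_1 + phi_1 = 0.778 + (0.557) = 1.335
Right-hand sides:
  c_0 = sigma^2 (1 + theta_1 psi_1) = 3 * (1 + (0.778)(1.335)) = 3 * 2.03863 = 6.11589
  c_1 = sigma^2 theta_1 = 3 * (0.778) = 2.334
  c_2 = 0
Equations for k = 0 and k = 1 (AR order 1):
  gamma(0) = phi_1 gamma(1) + c_0
  gamma(1) = phi_1 gamma(0) + c_1
Substituting the second into the first: gamma(0) (1 - phi_1^2) = c_0 + phi_1 c_1, so
  gamma(0) = (c_0 + phi_1 c_1) / (1 - phi_1^2) = (6.11589 + (0.557)(2.334)) / (1 - (0.557)^2) = 7.415928 / 0.689751 = 10.751602.
Therefore gamma(0) = 10.7516 (to 4 decimal places).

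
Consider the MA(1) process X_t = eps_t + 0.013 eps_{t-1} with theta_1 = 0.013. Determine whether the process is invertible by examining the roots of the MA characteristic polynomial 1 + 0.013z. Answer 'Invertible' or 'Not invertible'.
\text{Invertible}

The MA(q) characteristic polynomial is P(z) = 1 + 0.013z.
Invertibility requires all roots to lie outside the unit circle, i.e. |z| > 1 for every root.
This is linear in z: 1 + (0.013) z = 0  =>  z = -1/(0.013) = -76.923077,  |z| = 76.923077.
Moduli of all roots: 76.9231.
All moduli strictly greater than 1? Yes.
Verdict: Invertible.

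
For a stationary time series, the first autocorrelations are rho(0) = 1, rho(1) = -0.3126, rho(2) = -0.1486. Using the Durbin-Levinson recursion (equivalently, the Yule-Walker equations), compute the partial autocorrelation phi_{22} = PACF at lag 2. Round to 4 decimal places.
\phi_{22} = -0.2730

The PACF at lag k is phi_{kk}, the last component of the solution
to the Yule-Walker system G_k phi = r_k where
  (G_k)_{ij} = rho(|i - j|), (r_k)_i = rho(i), i,j = 1..k.
Equivalently, Durbin-Levinson gives phi_{kk} iteratively:
  phi_{11} = rho(1)
  phi_{kk} = [rho(k) - sum_{j=1..k-1} phi_{k-1,j} rho(k-j)]
            / [1 - sum_{j=1..k-1} phi_{k-1,j} rho(j)],
  phi_{k,j} = phi_{k-1,j} - phi_{kk} phi_{k-1,k-j},  j = 1..k-1.
Step k = 1:
  phi_11 = rho(1) = -0.3126.
Step k = 2:
  phi_22 = [rho(2) - phi_11 rho(1)] / [1 - phi_11 rho(1)] = [-0.1486 - (-0.3126)(-0.3126)] / [1 - (-0.3126)(-0.3126)]
         = -0.24631876 / 0.90228124 = -0.273.
Therefore phi_{22} = -0.2730.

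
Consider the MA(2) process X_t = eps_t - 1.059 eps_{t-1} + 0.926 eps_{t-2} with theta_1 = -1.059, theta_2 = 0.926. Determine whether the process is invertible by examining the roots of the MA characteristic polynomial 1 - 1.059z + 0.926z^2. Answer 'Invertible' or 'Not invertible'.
\text{Invertible}

The MA(q) characteristic polynomial is P(z) = 1 - 1.059z + 0.926z^2.
Invertibility requires all roots to lie outside the unit circle, i.e. |z| > 1 for every root.
Set 1 + (-1.059) z + (0.926) z^2 = 0, i.e. a z^2 + b z + c = 0 with a = 0.926, b = -1.059, c = 1.
Discriminant D = b^2 - 4ac = (-1.059)^2 - 4*(0.926)*1 = 1.121481 - (3.704) = -2.582519.
D < 0, so the roots are the complex-conjugate pair z = (-b +/- i sqrt(-D)) / (2a) = 0.5718 +/- 0.8677i.
For a conjugate pair |z|^2 = z * conj(z) = (product of roots) = c/a = 1/(0.926) = 1.079914, so |z| = sqrt(1.079914) = 1.0392 for both roots.
Moduli of all roots: 1.0392, 1.0392.
All moduli strictly greater than 1? Yes.
Verdict: Invertible.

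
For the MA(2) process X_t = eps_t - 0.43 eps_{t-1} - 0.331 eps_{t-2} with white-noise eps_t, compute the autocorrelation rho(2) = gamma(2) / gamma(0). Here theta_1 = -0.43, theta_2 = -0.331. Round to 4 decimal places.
\rho(2) = -0.2557

For an MA(q) process with theta_0 = 1, the autocovariance is
  gamma(k) = sigma^2 * sum_{i=0..q-k} theta_i * theta_{i+k},
and rho(k) = gamma(k) / gamma(0). Sigma^2 cancels.
  numerator   = (1)*(-0.331) = -0.331.
  denominator = (1)^2 + (-0.43)^2 + (-0.331)^2 = 1.294461.
  rho(2) = -0.331 / 1.294461 = -0.2557.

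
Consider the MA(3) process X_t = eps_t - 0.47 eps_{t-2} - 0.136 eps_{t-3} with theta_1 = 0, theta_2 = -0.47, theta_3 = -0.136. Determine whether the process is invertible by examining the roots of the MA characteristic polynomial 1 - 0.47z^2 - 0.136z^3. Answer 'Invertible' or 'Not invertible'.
\text{Invertible}

The MA(q) characteristic polynomial is P(z) = 1 - 0.47z^2 - 0.136z^3.
Invertibility requires all roots to lie outside the unit circle, i.e. |z| > 1 for every root.
Degree 3: look for a simple real root z0 first, then factor out (1 - z/z0) and solve the remaining quadratic.
Testing z0 = 1.25: P(1.25) = 1 + (0)(1.25) + (-0.47)(1.25)^2 + (-0.136)(1.25)^3
  = 1 + (0) + (-0.734375) + (-0.265625) = 0.  So z_0 = 1.25 is a root, |z_0| = 1.25.
Divide out the factor (1 - 0.8 z) = (1 - z/z0) (since 1/z0 = 0.8):
  P(z) = (1 - 0.8 z)(1 + (0.8) z + (0.17) z^2)
  [check: z-coef 0.8 - (0.8) = 0; z^2-coef 0.17 - (0.8)(0.8) = -0.47; z^3-coef -(0.8)(0.17) = -0.136.]
Remaining roots from the quadratic factor 1 + (0.8) z + (0.17) z^2:
  Set 1 + (0.8) z + (0.17) z^2 = 0, i.e. a z^2 + b z + c = 0 with a = 0.17, b = 0.8, c = 1.
  Discriminant D = b^2 - 4ac = (0.8)^2 - 4*(0.17)*1 = 0.64 - (0.68) = -0.04.
  D < 0, so the roots are the complex-conjugate pair z = (-b +/- i sqrt(-D)) / (2a) = -2.3529 +/- 0.5882i.
  For a conjugate pair |z|^2 = z * conj(z) = (product of roots) = c/a = 1/(0.17) = 5.882353, so |z| = sqrt(5.882353) = 2.4254 for both roots.
Moduli of all roots: 1.2500, 2.4254, 2.4254.
All moduli strictly greater than 1? Yes.
Verdict: Invertible.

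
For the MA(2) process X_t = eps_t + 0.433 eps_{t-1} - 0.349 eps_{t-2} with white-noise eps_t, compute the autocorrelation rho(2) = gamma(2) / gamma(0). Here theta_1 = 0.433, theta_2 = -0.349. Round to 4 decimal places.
\rho(2) = -0.2666

For an MA(q) process with theta_0 = 1, the autocovariance is
  gamma(k) = sigma^2 * sum_{i=0..q-k} theta_i * theta_{i+k},
and rho(k) = gamma(k) / gamma(0). Sigma^2 cancels.
  numerator   = (1)*(-0.349) = -0.349.
  denominator = (1)^2 + (0.433)^2 + (-0.349)^2 = 1.30929.
  rho(2) = -0.349 / 1.30929 = -0.2666.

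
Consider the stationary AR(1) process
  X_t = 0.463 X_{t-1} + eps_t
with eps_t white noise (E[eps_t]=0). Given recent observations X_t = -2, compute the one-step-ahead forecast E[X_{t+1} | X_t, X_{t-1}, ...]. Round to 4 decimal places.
E[X_{t+1} \mid \mathcal F_t] = -0.9260

For an AR(p) model X_t = c + sum_i phi_i X_{t-i} + eps_t, the
one-step-ahead conditional mean is
  E[X_{t+1} | X_t, ...] = c + sum_i phi_i X_{t+1-i}.
Substitute known values:
  E[X_{t+1} | ...] = (0.463) * (-2)
                   = -0.9260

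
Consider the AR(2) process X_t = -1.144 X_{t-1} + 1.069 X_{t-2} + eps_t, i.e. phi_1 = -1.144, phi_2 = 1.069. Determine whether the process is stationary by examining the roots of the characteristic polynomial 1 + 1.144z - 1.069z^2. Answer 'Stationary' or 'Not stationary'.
\text{Not stationary}

The AR(p) characteristic polynomial is P(z) = 1 + 1.144z - 1.069z^2.
Stationarity requires all roots to lie outside the unit circle, i.e. |z| > 1 for every root.
Set 1 + (1.144) z + (-1.069) z^2 = 0, i.e. a z^2 + b z + c = 0 with a = -1.069, b = 1.144, c = 1.
Discriminant D = b^2 - 4ac = (1.144)^2 - 4*(-1.069)*1 = 1.308736 - (-4.276) = 5.584736.
D >= 0, so the roots are real: z = (-b +/- sqrt(D)) / (2a) = (-1.144 +/- 2.363205) / (-2.138).
  z_1 = (-1.144 + 2.363205) / (-2.138) = -0.5703,   |z_1| = 0.5703.
  z_2 = (-1.144 - 2.363205) / (-2.138) = 1.6404,   |z_2| = 1.6404.
Moduli of all roots: 0.5703, 1.6404.
All moduli strictly greater than 1? No.
Verdict: Not stationary.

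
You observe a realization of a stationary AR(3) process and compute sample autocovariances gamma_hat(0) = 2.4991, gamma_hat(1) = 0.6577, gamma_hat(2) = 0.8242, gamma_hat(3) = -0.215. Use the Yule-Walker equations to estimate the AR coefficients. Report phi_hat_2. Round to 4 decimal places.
\hat\phi_{2} = 0.3290

The Yule-Walker equations for an AR(p) process read, in matrix form,
  Gamma_p phi = r_p,   with   (Gamma_p)_{ij} = gamma(|i - j|),
                       (r_p)_i = gamma(i),   i,j = 1..p.
Substitute the sample gammas (Toeplitz matrix and right-hand side of size 3):
  Gamma_p = [[2.4991, 0.6577, 0.8242], [0.6577, 2.4991, 0.6577], [0.8242, 0.6577, 2.4991]]
  r_p     = [0.6577, 0.8242, -0.215]
Written out (R1..R3):
  (R1) 2.4991 phi_1 + 0.6577 phi_2 + 0.8242 phi_3 = 0.6577
  (R2) 0.6577 phi_1 + 2.4991 phi_2 + 0.6577 phi_3 = 0.8242
  (R3) 0.8242 phi_1 + 0.6577 phi_2 + 2.4991 phi_3 = -0.215
Gaussian elimination:
  R2 <- R2 - (0.6577/2.4991) R1 = R2 - (0.263175) R1:  2.32601 phi_2 + 0.440791 phi_3 = 0.65111
  R3 <- R3 - (0.8242/2.4991) R1 = R3 - (0.329799) R1:  0.440791 phi_2 + 2.22728 phi_3 = -0.431909
  R3 <- R3 - (0.440791/2.32601) R2 = R3 - (0.189505) R2:  2.143748 phi_3 = -0.555297
Back-substitution:
  phi_hat_3 = -0.555297 / 2.143748 = -0.259031
  phi_hat_2 = (0.65111 - (0.440791)(-0.259031)) / 2.32601 = 0.329014
  phi_hat_1 = (0.6577 - (0.6577)(0.329014) - (0.8242)(-0.259031)) / 2.4991 = 0.262015
So phi_hat = [0.2620, 0.3290, -0.2590].
Therefore phi_hat_2 = 0.3290.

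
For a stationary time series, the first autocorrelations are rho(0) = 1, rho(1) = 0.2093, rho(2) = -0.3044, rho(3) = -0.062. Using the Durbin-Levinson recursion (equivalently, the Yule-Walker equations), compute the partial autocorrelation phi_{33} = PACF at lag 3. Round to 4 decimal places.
\phi_{33} = 0.1219

The PACF at lag k is phi_{kk}, the last component of the solution
to the Yule-Walker system G_k phi = r_k where
  (G_k)_{ij} = rho(|i - j|), (r_k)_i = rho(i), i,j = 1..k.
Equivalently, Durbin-Levinson gives phi_{kk} iteratively:
  phi_{11} = rho(1)
  phi_{kk} = [rho(k) - sum_{j=1..k-1} phi_{k-1,j} rho(k-j)]
            / [1 - sum_{j=1..k-1} phi_{k-1,j} rho(j)],
  phi_{k,j} = phi_{k-1,j} - phi_{kk} phi_{k-1,k-j},  j = 1..k-1.
Step k = 1:
  phi_11 = rho(1) = 0.2093.
Step k = 2:
  phi_22 = [rho(2) - phi_11 rho(1)] / [1 - phi_11 rho(1)] = [-0.3044 - (0.2093)(0.2093)] / [1 - (0.2093)(0.2093)]
         = -0.34820649 / 0.95619351 = -0.364159.
  Update: phi_21 = phi_11 - phi_22 phi_11 = 0.2093 - (-0.364159)(0.2093) = 0.285518.
Step k = 3:
  phi_33 = [rho(3) - phi_21 rho(2) - phi_22 rho(1)] / [1 - phi_21 rho(1) - phi_22 rho(2)]
    numerator   = -0.062 - (0.285518)(-0.3044) - (-0.364159)(0.2093) = 0.10113031
    denominator = 1 - (0.285518)(0.2093) - (-0.364159)(-0.3044) = 0.82939098
  phi_33 = 0.10113031 / 0.82939098 = 0.1219.
Therefore phi_{33} = 0.1219.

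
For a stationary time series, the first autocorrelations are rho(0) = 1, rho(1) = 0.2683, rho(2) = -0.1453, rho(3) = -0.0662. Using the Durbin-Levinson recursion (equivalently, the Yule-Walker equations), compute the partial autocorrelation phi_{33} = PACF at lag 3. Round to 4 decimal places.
\phi_{33} = 0.0510

The PACF at lag k is phi_{kk}, the last component of the solution
to the Yule-Walker system G_k phi = r_k where
  (G_k)_{ij} = rho(|i - j|), (r_k)_i = rho(i), i,j = 1..k.
Equivalently, Durbin-Levinson gives phi_{kk} iteratively:
  phi_{11} = rho(1)
  phi_{kk} = [rho(k) - sum_{j=1..k-1} phi_{k-1,j} rho(k-j)]
            / [1 - sum_{j=1..k-1} phi_{k-1,j} rho(j)],
  phi_{k,j} = phi_{k-1,j} - phi_{kk} phi_{k-1,k-j},  j = 1..k-1.
Step k = 1:
  phi_11 = rho(1) = 0.2683.
Step k = 2:
  phi_22 = [rho(2) - phi_11 rho(1)] / [1 - phi_11 rho(1)] = [-0.1453 - (0.2683)(0.2683)] / [1 - (0.2683)(0.2683)]
         = -0.21728489 / 0.92801511 = -0.234139.
  Update: phi_21 = phi_11 - phi_22 phi_11 = 0.2683 - (-0.234139)(0.2683) = 0.33112.
Step k = 3:
  phi_33 = [rho(3) - phi_21 rho(2) - phi_22 rho(1)] / [1 - phi_21 rho(1) - phi_22 rho(2)]
    numerator   = -0.0662 - (0.33112)(-0.1453) - (-0.234139)(0.2683) = 0.04473128
    denominator = 1 - (0.33112)(0.2683) - (-0.234139)(-0.1453) = 0.87714016
  phi_33 = 0.04473128 / 0.87714016 = 0.051.
Therefore phi_{33} = 0.0510.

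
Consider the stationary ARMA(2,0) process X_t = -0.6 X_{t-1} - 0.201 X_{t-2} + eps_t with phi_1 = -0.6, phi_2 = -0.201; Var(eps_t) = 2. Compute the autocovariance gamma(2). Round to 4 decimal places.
\gamma(2) = 0.2743

Multiply the model equation by X_{t-k} and take expectations. With theta_0 = psi_0 = 1 and psi_j the MA(infinity) weights, this gives
  gamma(k) - sum_i phi_i gamma(k-i) = c_k,
  c_k = sigma^2 * sum_{j=k..q} theta_j psi_{j-k}   (c_k = 0 for k > q),
using gamma(-m) = gamma(m).
Pure AR (q = 0): c_0 = sigma^2 = 2, c_k = 0 for k >= 1.
Equations for k = 0, 1, 2 (AR order 2, c_2 = 0):
  (E0) gamma(0) = phi_1 gamma(1) + phi_2 gamma(2) + c_0
  (E1) gamma(1) = phi_1 gamma(0) + phi_2 gamma(1) + c_1
  (E2) gamma(2) = phi_1 gamma(1) + phi_2 gamma(0)
From (E1): gamma(1) = A gamma(0) + B with
  A = phi_1 / (1 - phi_2) = -0.6 / 1.201 = -0.499584,   B = c_1 / (1 - phi_2) = 0 / 1.201 = 0.
Insert (E2) into (E0): gamma(0) (1 - phi_2^2) = phi_1 (1 + phi_2) gamma(1) + c_0.
  phi_1 (1 + phi_2) = (-0.6)(0.799) = -0.4794,   1 - phi_2^2 = 0.959599.
Replace gamma(1) by A gamma(0) + B and collect gamma(0):
  gamma(0) [0.959599 - (-0.4794)(-0.499584)] = c_0 = 2
  gamma(0) * 0.720099 = 2
  gamma(0) = 2 / 0.720099 = 2.777397.
  gamma(1) = A gamma(0) = (-0.499584)(2.777397) = -1.387542.
  gamma(2) = phi_1 gamma(1) + phi_2 gamma(0) = (-0.6)(-1.387542) + (-0.201)(2.777397) = 0.274269.
Therefore gamma(2) = 0.2743 (to 4 decimal places).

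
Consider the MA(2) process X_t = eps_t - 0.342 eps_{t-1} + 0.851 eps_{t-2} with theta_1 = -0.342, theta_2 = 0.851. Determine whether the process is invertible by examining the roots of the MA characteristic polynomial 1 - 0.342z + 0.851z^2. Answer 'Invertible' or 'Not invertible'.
\text{Invertible}

The MA(q) characteristic polynomial is P(z) = 1 - 0.342z + 0.851z^2.
Invertibility requires all roots to lie outside the unit circle, i.e. |z| > 1 for every root.
Set 1 + (-0.342) z + (0.851) z^2 = 0, i.e. a z^2 + b z + c = 0 with a = 0.851, b = -0.342, c = 1.
Discriminant D = b^2 - 4ac = (-0.342)^2 - 4*(0.851)*1 = 0.116964 - (3.404) = -3.287036.
D < 0, so the roots are the complex-conjugate pair z = (-b +/- i sqrt(-D)) / (2a) = 0.2009 +/- 1.0652i.
For a conjugate pair |z|^2 = z * conj(z) = (product of roots) = c/a = 1/(0.851) = 1.175088, so |z| = sqrt(1.175088) = 1.084 for both roots.
Moduli of all roots: 1.0840, 1.0840.
All moduli strictly greater than 1? Yes.
Verdict: Invertible.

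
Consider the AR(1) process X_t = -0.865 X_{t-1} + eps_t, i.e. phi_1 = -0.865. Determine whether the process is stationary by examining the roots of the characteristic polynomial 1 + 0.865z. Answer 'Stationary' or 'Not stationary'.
\text{Stationary}

The AR(p) characteristic polynomial is P(z) = 1 + 0.865z.
Stationarity requires all roots to lie outside the unit circle, i.e. |z| > 1 for every root.
This is linear in z: 1 + (0.865) z = 0  =>  z = -1/(0.865) = -1.156069,  |z| = 1.156069.
Moduli of all roots: 1.1561.
All moduli strictly greater than 1? Yes.
Verdict: Stationary.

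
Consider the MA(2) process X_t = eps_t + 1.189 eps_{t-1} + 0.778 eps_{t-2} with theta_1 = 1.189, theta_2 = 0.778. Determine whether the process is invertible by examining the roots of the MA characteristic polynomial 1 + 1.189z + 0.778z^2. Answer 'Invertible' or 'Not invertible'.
\text{Invertible}

The MA(q) characteristic polynomial is P(z) = 1 + 1.189z + 0.778z^2.
Invertibility requires all roots to lie outside the unit circle, i.e. |z| > 1 for every root.
Set 1 + (1.189) z + (0.778) z^2 = 0, i.e. a z^2 + b z + c = 0 with a = 0.778, b = 1.189, c = 1.
Discriminant D = b^2 - 4ac = (1.189)^2 - 4*(0.778)*1 = 1.413721 - (3.112) = -1.698279.
D < 0, so the roots are the complex-conjugate pair z = (-b +/- i sqrt(-D)) / (2a) = -0.7641 +/- 0.8375i.
For a conjugate pair |z|^2 = z * conj(z) = (product of roots) = c/a = 1/(0.778) = 1.285347, so |z| = sqrt(1.285347) = 1.1337 for both roots.
Moduli of all roots: 1.1337, 1.1337.
All moduli strictly greater than 1? Yes.
Verdict: Invertible.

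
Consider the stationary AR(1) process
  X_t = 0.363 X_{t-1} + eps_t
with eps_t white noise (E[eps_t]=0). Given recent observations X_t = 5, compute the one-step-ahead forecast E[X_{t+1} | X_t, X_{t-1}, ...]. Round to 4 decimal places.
E[X_{t+1} \mid \mathcal F_t] = 1.8150

For an AR(p) model X_t = c + sum_i phi_i X_{t-i} + eps_t, the
one-step-ahead conditional mean is
  E[X_{t+1} | X_t, ...] = c + sum_i phi_i X_{t+1-i}.
Substitute known values:
  E[X_{t+1} | ...] = (0.363) * (5)
                   = 1.8150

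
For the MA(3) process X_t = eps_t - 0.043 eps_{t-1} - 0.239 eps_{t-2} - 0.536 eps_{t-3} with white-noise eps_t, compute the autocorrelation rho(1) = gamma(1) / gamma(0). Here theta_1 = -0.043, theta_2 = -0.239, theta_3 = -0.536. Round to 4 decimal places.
\rho(1) = 0.0708

For an MA(q) process with theta_0 = 1, the autocovariance is
  gamma(k) = sigma^2 * sum_{i=0..q-k} theta_i * theta_{i+k},
and rho(k) = gamma(k) / gamma(0). Sigma^2 cancels.
  numerator   = (1)*(-0.043) + (-0.043)*(-0.239) + (-0.239)*(-0.536) = 0.095381.
  denominator = (1)^2 + (-0.043)^2 + (-0.239)^2 + (-0.536)^2 = 1.346266.
  rho(1) = 0.095381 / 1.346266 = 0.0708.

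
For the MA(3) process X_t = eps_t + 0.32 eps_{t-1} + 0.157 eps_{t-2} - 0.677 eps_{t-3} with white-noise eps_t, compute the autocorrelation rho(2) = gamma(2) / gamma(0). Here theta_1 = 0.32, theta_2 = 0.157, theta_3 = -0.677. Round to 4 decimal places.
\rho(2) = -0.0376

For an MA(q) process with theta_0 = 1, the autocovariance is
  gamma(k) = sigma^2 * sum_{i=0..q-k} theta_i * theta_{i+k},
and rho(k) = gamma(k) / gamma(0). Sigma^2 cancels.
  numerator   = (1)*(0.157) + (0.32)*(-0.677) = -0.05964.
  denominator = (1)^2 + (0.32)^2 + (0.157)^2 + (-0.677)^2 = 1.585378.
  rho(2) = -0.05964 / 1.585378 = -0.0376.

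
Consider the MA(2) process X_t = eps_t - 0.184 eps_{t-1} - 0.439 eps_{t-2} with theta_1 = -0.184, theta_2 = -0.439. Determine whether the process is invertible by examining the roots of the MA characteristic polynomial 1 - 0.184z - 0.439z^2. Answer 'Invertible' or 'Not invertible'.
\text{Invertible}

The MA(q) characteristic polynomial is P(z) = 1 - 0.184z - 0.439z^2.
Invertibility requires all roots to lie outside the unit circle, i.e. |z| > 1 for every root.
Set 1 + (-0.184) z + (-0.439) z^2 = 0, i.e. a z^2 + b z + c = 0 with a = -0.439, b = -0.184, c = 1.
Discriminant D = b^2 - 4ac = (-0.184)^2 - 4*(-0.439)*1 = 0.033856 - (-1.756) = 1.789856.
D >= 0, so the roots are real: z = (-b +/- sqrt(D)) / (2a) = (0.184 +/- 1.337855) / (-0.878).
  z_1 = (0.184 + 1.337855) / (-0.878) = -1.7333,   |z_1| = 1.7333.
  z_2 = (0.184 - 1.337855) / (-0.878) = 1.3142,   |z_2| = 1.3142.
Moduli of all roots: 1.7333, 1.3142.
All moduli strictly greater than 1? Yes.
Verdict: Invertible.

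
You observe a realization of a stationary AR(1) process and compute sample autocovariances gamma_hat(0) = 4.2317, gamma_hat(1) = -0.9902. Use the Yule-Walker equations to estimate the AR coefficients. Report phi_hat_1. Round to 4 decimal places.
\hat\phi_{1} = -0.2340

The Yule-Walker equations for an AR(p) process read, in matrix form,
  Gamma_p phi = r_p,   with   (Gamma_p)_{ij} = gamma(|i - j|),
                       (r_p)_i = gamma(i),   i,j = 1..p.
Substitute the sample gammas (Toeplitz matrix and right-hand side of size 1):
  Gamma_p = [[4.2317]]
  r_p     = [-0.9902]
With p = 1 this is the single equation gamma(0) phi_1 = gamma(1):
  phi_hat_1 = gamma(1) / gamma(0) = -0.9902 / 4.2317 = -0.2340.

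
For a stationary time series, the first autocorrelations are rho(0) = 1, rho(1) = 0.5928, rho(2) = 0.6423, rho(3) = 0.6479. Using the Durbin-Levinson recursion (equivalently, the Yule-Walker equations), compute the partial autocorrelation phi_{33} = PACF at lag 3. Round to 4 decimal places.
\phi_{33} = 0.3320

The PACF at lag k is phi_{kk}, the last component of the solution
to the Yule-Walker system G_k phi = r_k where
  (G_k)_{ij} = rho(|i - j|), (r_k)_i = rho(i), i,j = 1..k.
Equivalently, Durbin-Levinson gives phi_{kk} iteratively:
  phi_{11} = rho(1)
  phi_{kk} = [rho(k) - sum_{j=1..k-1} phi_{k-1,j} rho(k-j)]
            / [1 - sum_{j=1..k-1} phi_{k-1,j} rho(j)],
  phi_{k,j} = phi_{k-1,j} - phi_{kk} phi_{k-1,k-j},  j = 1..k-1.
Step k = 1:
  phi_11 = rho(1) = 0.5928.
Step k = 2:
  phi_22 = [rho(2) - phi_11 rho(1)] / [1 - phi_11 rho(1)] = [0.6423 - (0.5928)(0.5928)] / [1 - (0.5928)(0.5928)]
         = 0.29088816 / 0.64858816 = 0.448494.
  Update: phi_21 = phi_11 - phi_22 phi_11 = 0.5928 - (0.448494)(0.5928) = 0.326933.
Step k = 3:
  phi_33 = [rho(3) - phi_21 rho(2) - phi_22 rho(1)] / [1 - phi_21 rho(1) - phi_22 rho(2)]
    numerator   = 0.6479 - (0.326933)(0.6423) - (0.448494)(0.5928) = 0.17204376
    denominator = 1 - (0.326933)(0.5928) - (0.448494)(0.6423) = 0.51812645
  phi_33 = 0.17204376 / 0.51812645 = 0.332.
Therefore phi_{33} = 0.3320.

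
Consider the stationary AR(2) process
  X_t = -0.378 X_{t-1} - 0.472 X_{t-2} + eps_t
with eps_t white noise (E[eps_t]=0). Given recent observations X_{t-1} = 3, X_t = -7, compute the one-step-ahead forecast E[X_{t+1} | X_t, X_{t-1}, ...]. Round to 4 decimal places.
E[X_{t+1} \mid \mathcal F_t] = 1.2300

For an AR(p) model X_t = c + sum_i phi_i X_{t-i} + eps_t, the
one-step-ahead conditional mean is
  E[X_{t+1} | X_t, ...] = c + sum_i phi_i X_{t+1-i}.
Substitute known values:
  E[X_{t+1} | ...] = (-0.378) * (-7) + (-0.472) * (3)
                   = 1.2300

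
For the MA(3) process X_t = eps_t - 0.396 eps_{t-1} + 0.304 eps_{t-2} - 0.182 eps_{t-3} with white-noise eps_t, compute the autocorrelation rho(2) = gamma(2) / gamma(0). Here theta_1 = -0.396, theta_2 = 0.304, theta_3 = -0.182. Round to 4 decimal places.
\rho(2) = 0.2933

For an MA(q) process with theta_0 = 1, the autocovariance is
  gamma(k) = sigma^2 * sum_{i=0..q-k} theta_i * theta_{i+k},
and rho(k) = gamma(k) / gamma(0). Sigma^2 cancels.
  numerator   = (1)*(0.304) + (-0.396)*(-0.182) = 0.376072.
  denominator = (1)^2 + (-0.396)^2 + (0.304)^2 + (-0.182)^2 = 1.282356.
  rho(2) = 0.376072 / 1.282356 = 0.2933.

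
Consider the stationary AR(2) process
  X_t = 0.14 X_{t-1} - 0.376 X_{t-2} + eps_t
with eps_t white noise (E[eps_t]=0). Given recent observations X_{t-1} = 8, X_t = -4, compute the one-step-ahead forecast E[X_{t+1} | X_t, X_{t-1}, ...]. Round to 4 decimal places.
E[X_{t+1} \mid \mathcal F_t] = -3.5680

For an AR(p) model X_t = c + sum_i phi_i X_{t-i} + eps_t, the
one-step-ahead conditional mean is
  E[X_{t+1} | X_t, ...] = c + sum_i phi_i X_{t+1-i}.
Substitute known values:
  E[X_{t+1} | ...] = (0.14) * (-4) + (-0.376) * (8)
                   = -3.5680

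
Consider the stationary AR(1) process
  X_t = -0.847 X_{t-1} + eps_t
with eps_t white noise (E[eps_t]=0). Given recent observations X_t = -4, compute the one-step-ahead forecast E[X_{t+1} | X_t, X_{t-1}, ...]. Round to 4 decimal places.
E[X_{t+1} \mid \mathcal F_t] = 3.3880

For an AR(p) model X_t = c + sum_i phi_i X_{t-i} + eps_t, the
one-step-ahead conditional mean is
  E[X_{t+1} | X_t, ...] = c + sum_i phi_i X_{t+1-i}.
Substitute known values:
  E[X_{t+1} | ...] = (-0.847) * (-4)
                   = 3.3880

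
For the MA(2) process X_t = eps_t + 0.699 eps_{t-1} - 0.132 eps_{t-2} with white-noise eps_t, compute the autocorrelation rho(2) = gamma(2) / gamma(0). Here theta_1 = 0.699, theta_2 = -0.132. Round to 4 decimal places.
\rho(2) = -0.0876

For an MA(q) process with theta_0 = 1, the autocovariance is
  gamma(k) = sigma^2 * sum_{i=0..q-k} theta_i * theta_{i+k},
and rho(k) = gamma(k) / gamma(0). Sigma^2 cancels.
  numerator   = (1)*(-0.132) = -0.132.
  denominator = (1)^2 + (0.699)^2 + (-0.132)^2 = 1.506025.
  rho(2) = -0.132 / 1.506025 = -0.0876.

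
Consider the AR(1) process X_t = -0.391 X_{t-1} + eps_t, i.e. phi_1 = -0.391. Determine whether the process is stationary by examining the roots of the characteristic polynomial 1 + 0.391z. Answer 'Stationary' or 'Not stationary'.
\text{Stationary}

The AR(p) characteristic polynomial is P(z) = 1 + 0.391z.
Stationarity requires all roots to lie outside the unit circle, i.e. |z| > 1 for every root.
This is linear in z: 1 + (0.391) z = 0  =>  z = -1/(0.391) = -2.557545,  |z| = 2.557545.
Moduli of all roots: 2.5575.
All moduli strictly greater than 1? Yes.
Verdict: Stationary.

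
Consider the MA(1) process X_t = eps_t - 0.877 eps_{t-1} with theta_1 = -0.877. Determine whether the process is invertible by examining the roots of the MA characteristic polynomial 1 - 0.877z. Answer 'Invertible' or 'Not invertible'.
\text{Invertible}

The MA(q) characteristic polynomial is P(z) = 1 - 0.877z.
Invertibility requires all roots to lie outside the unit circle, i.e. |z| > 1 for every root.
This is linear in z: 1 + (-0.877) z = 0  =>  z = -1/(-0.877) = 1.140251,  |z| = 1.140251.
Moduli of all roots: 1.1403.
All moduli strictly greater than 1? Yes.
Verdict: Invertible.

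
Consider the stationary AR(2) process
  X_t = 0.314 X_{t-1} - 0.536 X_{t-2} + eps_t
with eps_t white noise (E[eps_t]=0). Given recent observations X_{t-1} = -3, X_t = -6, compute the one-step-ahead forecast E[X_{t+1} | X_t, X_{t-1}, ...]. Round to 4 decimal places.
E[X_{t+1} \mid \mathcal F_t] = -0.2760

For an AR(p) model X_t = c + sum_i phi_i X_{t-i} + eps_t, the
one-step-ahead conditional mean is
  E[X_{t+1} | X_t, ...] = c + sum_i phi_i X_{t+1-i}.
Substitute known values:
  E[X_{t+1} | ...] = (0.314) * (-6) + (-0.536) * (-3)
                   = -0.2760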